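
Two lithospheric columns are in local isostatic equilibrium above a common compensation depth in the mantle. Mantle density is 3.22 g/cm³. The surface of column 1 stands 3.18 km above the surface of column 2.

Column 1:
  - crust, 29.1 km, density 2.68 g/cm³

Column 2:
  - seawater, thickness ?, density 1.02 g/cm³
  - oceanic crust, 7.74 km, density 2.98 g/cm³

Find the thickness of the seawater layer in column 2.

Take the compensation level at the base of the deeper column (depth z_c below the surface of column 1) and equate Σ ρ_i t_i down to z_c; mantle fills any gap and the z_c terms cancel.
Column 1: 29.1×2.68 + (z_c − 29.1)×3.22
Column 2: 3.18×0 + x×1.02 + 7.74×2.98 + (z_c − 3.18 − 7.74 − x)×3.22
The z_c×3.22 term appears on both sides and cancels. Collect the known terms of each column as K = Σ(ρt)_known − 3.22 × (depth of known layers): K_1 = 77.988 − 3.22×29.1 = −15.714; K_2 = 23.0652 − 3.22×(3.18 + 7.74) = −12.0972.
Balance: K_1 = K_2 − x×(3.22 − 1.02), so x = (K_2 − K_1)/(3.22 − 1.02) = 3.6168/2.2 = 1.64 km.

1.64 km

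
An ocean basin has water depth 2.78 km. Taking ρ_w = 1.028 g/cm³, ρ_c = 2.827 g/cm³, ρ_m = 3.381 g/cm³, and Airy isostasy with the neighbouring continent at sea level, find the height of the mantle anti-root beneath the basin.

Isostatic balance requires: replacing crust with seawater at the top is compensated by replacing crust with mantle at the base: d (ρ_c − ρ_w) = a (ρ_m − ρ_c).
a = d (ρ_c − ρ_w)/(ρ_m − ρ_c) = 2.78 km × 1.799/0.554 = 9.03 km.

9.03 km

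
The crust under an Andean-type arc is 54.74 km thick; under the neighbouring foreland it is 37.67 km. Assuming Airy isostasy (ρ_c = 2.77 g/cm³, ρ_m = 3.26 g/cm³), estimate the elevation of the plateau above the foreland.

Excess crust Δ = 54.74 km − 37.67 km = 17.07 km, split between elevation h and root r with h + r = Δ.
Airy balance ρ_c h = (ρ_m − ρ_c) r gives r = h ρ_c/(ρ_m − ρ_c), so h (1 + ρ_c/(ρ_m − ρ_c)) = Δ, i.e. h = Δ (ρ_m − ρ_c)/ρ_m.
h = 17.07 km × 0.49/3.26 = 2.57 km.

2.57 km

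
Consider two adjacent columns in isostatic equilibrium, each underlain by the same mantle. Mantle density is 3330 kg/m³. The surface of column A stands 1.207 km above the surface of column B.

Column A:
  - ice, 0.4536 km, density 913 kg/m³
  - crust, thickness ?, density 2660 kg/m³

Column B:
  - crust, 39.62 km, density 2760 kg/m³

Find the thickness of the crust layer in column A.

Take the compensation level at the base of the deeper column (depth z_c below the surface of column A) and equate Σ ρ_i t_i down to z_c; mantle fills any gap and the z_c terms cancel.
Column A: 0.4536×913 + x×2660 + (z_c − 0.4536 − x)×3330
Column B: 1.207×0 + 39.62×2760 + (z_c − 1.207 − 39.62)×3330
The z_c×3330 term appears on both sides and cancels. Collect the known terms of each column as K = Σ(ρt)_known − 3330 × (depth of known layers): K_A = 414.1368 − 3330×0.4536 = −1096.3512; K_B = 109351.2 − 3330×(1.207 + 39.62) = −26602.71.
Balance: K_A − x×(3330 − 2660) = K_B, so x = (K_A − K_B)/(3330 − 2660) = 25506.4/670 = 38.1 km.

38.1 km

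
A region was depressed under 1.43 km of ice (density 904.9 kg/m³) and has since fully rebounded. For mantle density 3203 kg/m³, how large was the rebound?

0.404 km

Removing the load lets mantle flow back in; uplift u satisfies ρ_ice t = ρ_m u.
u = t ρ_ice/ρ_m = 1.43 km × 904.9/3203 = 0.404 km.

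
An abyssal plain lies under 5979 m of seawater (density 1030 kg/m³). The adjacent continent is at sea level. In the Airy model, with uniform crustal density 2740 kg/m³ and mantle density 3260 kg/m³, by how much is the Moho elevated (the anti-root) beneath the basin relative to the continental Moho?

In Airy isostatic equilibrium: replacing crust with seawater at the top is compensated by replacing crust with mantle at the base: d (ρ_c − ρ_w) = a (ρ_m − ρ_c).
a = d (ρ_c − ρ_w)/(ρ_m − ρ_c) = 5979 m × 1710/520 = 19700 m.

19700 m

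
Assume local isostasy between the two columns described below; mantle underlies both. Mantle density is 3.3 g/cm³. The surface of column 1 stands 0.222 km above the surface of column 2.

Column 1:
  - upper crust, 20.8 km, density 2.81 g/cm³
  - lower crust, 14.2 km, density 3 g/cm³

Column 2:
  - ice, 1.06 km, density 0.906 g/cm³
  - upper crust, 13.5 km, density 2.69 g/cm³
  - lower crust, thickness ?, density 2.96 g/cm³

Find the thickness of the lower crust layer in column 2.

Take the compensation level at the base of the deeper column (depth z_c below the surface of column 1) and equate Σ ρ_i t_i down to z_c; mantle fills any gap and the z_c terms cancel.
Column 1: 20.8×2.81 + 14.2×3 + (z_c − 35)×3.3
Column 2: 0.222×0 + 1.06×0.906 + 13.5×2.69 + x×2.96 + (z_c − 0.222 − 14.56 − x)×3.3
The z_c×3.3 term appears on both sides and cancels. Collect the known terms of each column as K = Σ(ρt)_known − 3.3 × (depth of known layers): K_1 = 101.048 − 3.3×35 = −14.452; K_2 = 37.27536 − 3.3×(0.222 + 14.56) = −11.50524.
Balance: K_1 = K_2 − x×(3.3 − 2.96), so x = (K_2 − K_1)/(3.3 − 2.96) = 2.94676/0.34 = 8.67 km.

8.67 km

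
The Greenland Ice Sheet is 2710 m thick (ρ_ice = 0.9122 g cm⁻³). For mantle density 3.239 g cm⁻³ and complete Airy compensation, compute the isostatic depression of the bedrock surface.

763 m

Balancing pressure at the compensation depth: the ice load ρ_ice t is balanced by mantle displaced below, ρ_m s.
s = t ρ_ice / ρ_m = 2710 m × 0.9122/3.239 = 763 m.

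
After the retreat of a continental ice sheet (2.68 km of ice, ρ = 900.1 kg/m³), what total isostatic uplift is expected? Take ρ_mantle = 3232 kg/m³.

Removing the load lets mantle flow back in; uplift u satisfies ρ_ice t = ρ_m u.
u = t ρ_ice/ρ_m = 2.68 km × 900.1/3232 = 0.746 km.

0.746 km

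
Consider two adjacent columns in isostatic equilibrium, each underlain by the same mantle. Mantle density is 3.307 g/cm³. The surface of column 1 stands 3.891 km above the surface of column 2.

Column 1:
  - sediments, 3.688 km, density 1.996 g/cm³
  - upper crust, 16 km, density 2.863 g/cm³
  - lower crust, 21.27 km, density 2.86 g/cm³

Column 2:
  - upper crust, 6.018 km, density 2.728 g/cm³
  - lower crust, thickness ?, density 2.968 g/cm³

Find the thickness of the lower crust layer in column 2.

Take the compensation level at the base of the deeper column (depth z_c below the surface of column 1) and equate Σ ρ_i t_i down to z_c; mantle fills any gap and the z_c terms cancel.
Column 1: 3.688×1.996 + 16×2.863 + 21.27×2.86 + (z_c − 40.958)×3.307
Column 2: 3.891×0 + 6.018×2.728 + x×2.968 + (z_c − 3.891 − 6.018 − x)×3.307
The z_c×3.307 term appears on both sides and cancels. Collect the known terms of each column as K = Σ(ρt)_known − 3.307 × (depth of known layers): K_1 = 114.001448 − 3.307×40.958 = −21.446658; K_2 = 16.417104 − 3.307×(3.891 + 6.018) = −16.351959.
Balance: K_1 = K_2 − x×(3.307 − 2.968), so x = (K_2 − K_1)/(3.307 − 2.968) = 5.0947/0.339 = 15 km.

15 km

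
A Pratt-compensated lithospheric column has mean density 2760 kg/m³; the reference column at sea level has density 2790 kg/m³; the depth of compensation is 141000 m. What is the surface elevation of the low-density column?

ρ_ref D = ρ (D + h) → h = D (ρ_ref − ρ)/ρ.
h = 141000 m × (2790 − 2760)/2760 = 1530 m.

1530 m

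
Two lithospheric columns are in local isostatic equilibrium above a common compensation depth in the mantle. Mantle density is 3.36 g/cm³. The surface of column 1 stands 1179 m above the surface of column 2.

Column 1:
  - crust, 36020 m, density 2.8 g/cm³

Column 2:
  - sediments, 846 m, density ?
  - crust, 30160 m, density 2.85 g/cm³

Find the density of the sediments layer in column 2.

Take the compensation level at the base of the deeper column (depth z_c below the surface of column 1) and equate Σ ρ_i t_i down to z_c; mantle fills any gap and the z_c terms cancel.
Column 1: 36020×2.8 + (z_c − 36020)×3.36
Column 2: 1179×0 + 846×ρ + 30160×2.85 + (z_c − 1179 − 31006)×3.36
The z_c×3.36 term appears on both sides and cancels. Collect the known terms of each column as K = Σ(ρt)_known − 3.36 × (depth of known layers): K_1 = 100856 − 3.36×36020 = −20171.2; K_2 = 85956 − 3.36×(1179 + 31006) = −22185.6.
Balance: K_1 = K_2 + 846×ρ, so ρ = (K_1 − K_2)/846 = 2014.4/846 = 2.38 g/cm³.

2.38 g/cm³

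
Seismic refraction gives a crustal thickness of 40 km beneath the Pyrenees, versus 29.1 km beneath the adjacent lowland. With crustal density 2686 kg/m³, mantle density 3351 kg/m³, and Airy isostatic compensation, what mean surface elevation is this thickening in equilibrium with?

Excess crust Δ = 40 km − 29.1 km = 10.9 km, split between elevation h and root r with h + r = Δ.
Airy balance ρ_c h = (ρ_m − ρ_c) r gives r = h ρ_c/(ρ_m − ρ_c), so h (1 + ρ_c/(ρ_m − ρ_c)) = Δ, i.e. h = Δ (ρ_m − ρ_c)/ρ_m.
h = 10.9 km × 665/3351 = 2.16 km.

2.16 km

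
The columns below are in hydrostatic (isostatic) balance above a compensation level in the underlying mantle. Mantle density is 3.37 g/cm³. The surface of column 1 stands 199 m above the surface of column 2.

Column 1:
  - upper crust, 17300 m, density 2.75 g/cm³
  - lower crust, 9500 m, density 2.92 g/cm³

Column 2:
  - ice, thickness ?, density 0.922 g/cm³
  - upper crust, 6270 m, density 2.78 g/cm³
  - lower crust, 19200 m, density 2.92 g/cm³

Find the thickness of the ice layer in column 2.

Take the compensation level at the base of the deeper column (depth z_c below the surface of column 1) and equate Σ ρ_i t_i down to z_c; mantle fills any gap and the z_c terms cancel.
Column 1: 17300×2.75 + 9500×2.92 + (z_c − 26800)×3.37
Column 2: 199×0 + x×0.922 + 6270×2.78 + 19200×2.92 + (z_c − 199 − 25470 − x)×3.37
The z_c×3.37 term appears on both sides and cancels. Collect the known terms of each column as K = Σ(ρt)_known − 3.37 × (depth of known layers): K_1 = 75315 − 3.37×26800 = −15001; K_2 = 73494.6 − 3.37×(199 + 25470) = −13009.93.
Balance: K_1 = K_2 − x×(3.37 − 0.922), so x = (K_2 − K_1)/(3.37 − 0.922) = 1991.07/2.448 = 813 m.

813 m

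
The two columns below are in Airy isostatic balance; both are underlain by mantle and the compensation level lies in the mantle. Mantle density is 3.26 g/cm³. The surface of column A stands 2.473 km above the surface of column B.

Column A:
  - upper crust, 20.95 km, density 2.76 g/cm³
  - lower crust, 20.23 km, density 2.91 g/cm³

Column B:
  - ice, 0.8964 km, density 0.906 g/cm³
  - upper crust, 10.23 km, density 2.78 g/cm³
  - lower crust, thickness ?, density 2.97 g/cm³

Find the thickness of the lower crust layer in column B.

8.53 km

Take the compensation level at the base of the deeper column (depth z_c below the surface of column A) and equate Σ ρ_i t_i down to z_c; mantle fills any gap and the z_c terms cancel.
Column A: 20.95×2.76 + 20.23×2.91 + (z_c − 41.18)×3.26
Column B: 2.473×0 + 0.8964×0.906 + 10.23×2.78 + x×2.97 + (z_c − 2.473 − 11.1264 − x)×3.26
The z_c×3.26 term appears on both sides and cancels. Collect the known terms of each column as K = Σ(ρt)_known − 3.26 × (depth of known layers): K_A = 116.6913 − 3.26×41.18 = −17.5555; K_B = 29.2515384 − 3.26×(2.473 + 11.1264) = −15.0825056.
Balance: K_A = K_B − x×(3.26 − 2.97), so x = (K_B − K_A)/(3.26 − 2.97) = 2.47299/0.29 = 8.53 km.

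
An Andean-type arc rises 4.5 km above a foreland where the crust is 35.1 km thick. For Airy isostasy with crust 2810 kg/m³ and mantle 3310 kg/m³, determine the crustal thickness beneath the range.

Root depth r = h ρ_c / (ρ_m − ρ_c) = 4.5 km × 2810 / 500 = 25.29 km.
Total thickness = T + h + r = 35.1 km + 4.5 km + 25.29 km = 64.9 km.

64.9 km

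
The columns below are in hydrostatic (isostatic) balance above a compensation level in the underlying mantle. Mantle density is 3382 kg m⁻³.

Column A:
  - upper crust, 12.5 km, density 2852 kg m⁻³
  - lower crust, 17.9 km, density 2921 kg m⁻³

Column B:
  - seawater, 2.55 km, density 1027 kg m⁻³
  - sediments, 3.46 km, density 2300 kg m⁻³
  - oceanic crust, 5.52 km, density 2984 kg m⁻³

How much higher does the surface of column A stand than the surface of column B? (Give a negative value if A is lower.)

0.867 km

For any compensation level in the mantle, the mantle terms cancel and isostasy reduces to e = (Σt_A − Σt_B) − (Σ(ρt)_A − Σ(ρt)_B) / ρ_m.
Σt_A = 30.4 km; Σt_B = 11.53 km; Σ(ρt)_A = 87935.9; Σ(ρt)_B = 27048.53 (in km·kg m⁻³).
e = (30.4 − 11.53) − (87935.9 − 27048.53) / 3382 = 0.867 km.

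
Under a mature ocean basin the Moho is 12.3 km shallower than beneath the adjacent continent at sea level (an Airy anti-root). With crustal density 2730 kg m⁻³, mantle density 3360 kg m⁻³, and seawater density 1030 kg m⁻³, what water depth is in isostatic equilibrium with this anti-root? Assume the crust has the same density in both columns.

4.56 km

Replacing a thickness d of crust by seawater at the top must be balanced by replacing crust with mantle at the base: d (ρ_c − ρ_w) = a (ρ_m − ρ_c).
d = a (ρ_m − ρ_c)/(ρ_c − ρ_w) = 12.3 km × 630/1700 = 4.56 km.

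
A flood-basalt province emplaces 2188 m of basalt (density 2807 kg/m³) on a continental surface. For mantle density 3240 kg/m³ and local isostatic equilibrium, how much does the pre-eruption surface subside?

1900 m

Subaerial loading: s = t ρ_load / ρ_m.
s = 2188 m × 2807/3240 = 1900 m.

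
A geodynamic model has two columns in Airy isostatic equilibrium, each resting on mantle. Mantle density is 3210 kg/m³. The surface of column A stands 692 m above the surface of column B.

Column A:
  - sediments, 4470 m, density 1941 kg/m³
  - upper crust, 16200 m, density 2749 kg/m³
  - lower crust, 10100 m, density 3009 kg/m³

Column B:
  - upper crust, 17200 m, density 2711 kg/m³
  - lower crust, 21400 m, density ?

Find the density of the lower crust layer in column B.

3010 kg/m³

Take the compensation level at the base of the deeper column (depth z_c below the surface of column A) and equate Σ ρ_i t_i down to z_c; mantle fills any gap and the z_c terms cancel.
Column A: 4470×1941 + 16200×2749 + 10100×3009 + (z_c − 30770)×3210
Column B: 692×0 + 17200×2711 + 21400×ρ + (z_c − 692 − 38600)×3210
The z_c×3210 term appears on both sides and cancels. Collect the known terms of each column as K = Σ(ρt)_known − 3210 × (depth of known layers): K_A = 83600970 − 3210×30770 = −15170730; K_B = 46629200 − 3210×(692 + 38600) = −79498120.
Balance: K_A = K_B + 21400×ρ, so ρ = (K_A − K_B)/21400 = 64327400/21400 = 3010 kg/m³.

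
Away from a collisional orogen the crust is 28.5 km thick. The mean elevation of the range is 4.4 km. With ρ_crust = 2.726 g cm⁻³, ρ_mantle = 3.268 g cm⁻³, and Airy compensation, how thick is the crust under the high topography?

Root depth r = h ρ_c / (ρ_m − ρ_c) = 4.4 km × 2.726 / 0.542 = 22.13 km.
Total thickness = T + h + r = 28.5 km + 4.4 km + 22.13 km = 55 km.

55 km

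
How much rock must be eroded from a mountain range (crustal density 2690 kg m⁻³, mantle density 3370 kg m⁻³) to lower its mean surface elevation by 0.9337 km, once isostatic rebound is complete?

Net drop Δ = e − u = e − e ρ_c/ρ_m = e (ρ_m − ρ_c)/ρ_m.
e = Δ ρ_m/(ρ_m − ρ_c) = 0.9337 km × 3370/680 = 4.63 km.

4.63 km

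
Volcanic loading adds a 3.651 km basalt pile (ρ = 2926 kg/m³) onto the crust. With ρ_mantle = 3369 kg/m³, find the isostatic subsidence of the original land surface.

Subaerial loading: s = t ρ_load / ρ_m.
s = 3.651 km × 2926/3369 = 3.17 km.

3.17 km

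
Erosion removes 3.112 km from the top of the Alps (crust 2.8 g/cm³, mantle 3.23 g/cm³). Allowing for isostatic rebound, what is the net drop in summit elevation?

Rebound u = e ρ_c/ρ_m = 3.112 km × 2.8/3.23 = 2.698 km.
Net surface drop = e − u = 3.112 km − 2.698 km = e (ρ_m − ρ_c)/ρ_m = 0.414 km.

0.414 km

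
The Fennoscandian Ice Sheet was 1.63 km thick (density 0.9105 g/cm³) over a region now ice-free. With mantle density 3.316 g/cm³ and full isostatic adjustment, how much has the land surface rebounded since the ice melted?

Removing the load lets mantle flow back in; uplift u satisfies ρ_ice t = ρ_m u.
u = t ρ_ice/ρ_m = 1.63 km × 0.9105/3.316 = 0.448 km.

0.448 km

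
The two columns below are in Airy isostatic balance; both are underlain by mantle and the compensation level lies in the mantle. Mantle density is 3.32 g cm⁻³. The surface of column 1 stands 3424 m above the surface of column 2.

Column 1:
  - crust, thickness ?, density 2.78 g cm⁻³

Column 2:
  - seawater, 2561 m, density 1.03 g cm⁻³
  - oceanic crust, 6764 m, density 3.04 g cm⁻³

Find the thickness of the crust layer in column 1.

35400 m

Take the compensation level at the base of the deeper column (depth z_c below the surface of column 1) and equate Σ ρ_i t_i down to z_c; mantle fills any gap and the z_c terms cancel.
Column 1: x×2.78 + (z_c − 0 − x)×3.32
Column 2: 3424×0 + 2561×1.03 + 6764×3.04 + (z_c − 3424 − 9325)×3.32
The z_c×3.32 term appears on both sides and cancels. Collect the known terms of each column as K = Σ(ρt)_known − 3.32 × (depth of known layers): K_1 = 0 − 3.32×0 = 0; K_2 = 23200.39 − 3.32×(3424 + 9325) = −19126.29.
Balance: K_1 − x×(3.32 − 2.78) = K_2, so x = (K_1 − K_2)/(3.32 − 2.78) = 19126.3/0.54 = 35400 m.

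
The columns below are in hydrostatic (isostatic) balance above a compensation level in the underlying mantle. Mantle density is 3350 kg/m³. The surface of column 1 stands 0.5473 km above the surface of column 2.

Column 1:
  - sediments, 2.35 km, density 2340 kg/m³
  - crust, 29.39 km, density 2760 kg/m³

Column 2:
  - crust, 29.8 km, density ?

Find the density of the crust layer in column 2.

2750 kg/m³

Take the compensation level at the base of the deeper column (depth z_c below the surface of column 1) and equate Σ ρ_i t_i down to z_c; mantle fills any gap and the z_c terms cancel.
Column 1: 2.35×2340 + 29.39×2760 + (z_c − 31.74)×3350
Column 2: 0.5473×0 + 29.8×ρ + (z_c − 0.5473 − 29.8)×3350
The z_c×3350 term appears on both sides and cancels. Collect the known terms of each column as K = Σ(ρt)_known − 3350 × (depth of known layers): K_1 = 86615.4 − 3350×31.74 = −19713.6; K_2 = 0 − 3350×(0.5473 + 29.8) = −101663.455.
Balance: K_1 = K_2 + 29.8×ρ, so ρ = (K_1 − K_2)/29.8 = 81949.9/29.8 = 2750 kg/m³.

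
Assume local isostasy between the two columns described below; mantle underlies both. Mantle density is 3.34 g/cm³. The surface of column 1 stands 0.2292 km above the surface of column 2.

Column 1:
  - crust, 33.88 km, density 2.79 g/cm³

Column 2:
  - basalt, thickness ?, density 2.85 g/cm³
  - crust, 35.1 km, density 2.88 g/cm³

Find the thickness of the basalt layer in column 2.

Take the compensation level at the base of the deeper column (depth z_c below the surface of column 1) and equate Σ ρ_i t_i down to z_c; mantle fills any gap and the z_c terms cancel.
Column 1: 33.88×2.79 + (z_c − 33.88)×3.34
Column 2: 0.2292×0 + x×2.85 + 35.1×2.88 + (z_c − 0.2292 − 35.1 − x)×3.34
The z_c×3.34 term appears on both sides and cancels. Collect the known terms of each column as K = Σ(ρt)_known − 3.34 × (depth of known layers): K_1 = 94.5252 − 3.34×33.88 = −18.634; K_2 = 101.088 − 3.34×(0.2292 + 35.1) = −16.911528.
Balance: K_1 = K_2 − x×(3.34 − 2.85), so x = (K_2 − K_1)/(3.34 − 2.85) = 1.72247/0.49 = 3.52 km.

3.52 km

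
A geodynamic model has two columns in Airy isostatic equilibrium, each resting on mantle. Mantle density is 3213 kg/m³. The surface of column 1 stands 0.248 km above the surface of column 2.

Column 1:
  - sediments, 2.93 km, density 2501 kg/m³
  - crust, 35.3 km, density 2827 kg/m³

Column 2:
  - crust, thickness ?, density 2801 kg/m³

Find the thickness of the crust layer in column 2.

Take the compensation level at the base of the deeper column (depth z_c below the surface of column 1) and equate Σ ρ_i t_i down to z_c; mantle fills any gap and the z_c terms cancel.
Column 1: 2.93×2501 + 35.3×2827 + (z_c − 38.23)×3213
Column 2: 0.248×0 + x×2801 + (z_c − 0.248 − 0 − x)×3213
The z_c×3213 term appears on both sides and cancels. Collect the known terms of each column as K = Σ(ρt)_known − 3213 × (depth of known layers): K_1 = 107121.03 − 3213×38.23 = −15711.96; K_2 = 0 − 3213×(0.248 + 0) = −796.824.
Balance: K_1 = K_2 − x×(3213 − 2801), so x = (K_2 − K_1)/(3213 − 2801) = 14915.1/412 = 36.2 km.

36.2 km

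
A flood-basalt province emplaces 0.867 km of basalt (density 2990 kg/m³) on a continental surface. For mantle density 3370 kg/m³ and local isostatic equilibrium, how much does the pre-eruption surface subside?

Subaerial loading: s = t ρ_load / ρ_m.
s = 0.867 km × 2990/3370 = 0.769 km.

0.769 km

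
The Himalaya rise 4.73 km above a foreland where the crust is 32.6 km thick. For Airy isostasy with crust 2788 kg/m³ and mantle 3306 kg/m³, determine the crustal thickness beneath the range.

62.8 km

Root depth r = h ρ_c / (ρ_m − ρ_c) = 4.73 km × 2788 / 518 = 25.46 km.
Total thickness = T + h + r = 32.6 km + 4.73 km + 25.46 km = 62.8 km.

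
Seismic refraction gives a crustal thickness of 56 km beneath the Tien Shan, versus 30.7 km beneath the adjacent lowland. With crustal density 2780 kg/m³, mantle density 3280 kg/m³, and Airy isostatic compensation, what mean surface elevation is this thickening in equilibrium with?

Excess crust Δ = 56 km − 30.7 km = 25.3 km, split between elevation h and root r with h + r = Δ.
Airy balance ρ_c h = (ρ_m − ρ_c) r gives r = h ρ_c/(ρ_m − ρ_c), so h (1 + ρ_c/(ρ_m − ρ_c)) = Δ, i.e. h = Δ (ρ_m − ρ_c)/ρ_m.
h = 25.3 km × 500/3280 = 3.86 km.

3.86 km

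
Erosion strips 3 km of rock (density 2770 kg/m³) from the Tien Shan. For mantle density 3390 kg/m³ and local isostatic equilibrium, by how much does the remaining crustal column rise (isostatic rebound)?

Unloading: uplift u = e ρ_c/ρ_m = 3 km × 2770/3390 = 2.45 km.

2.45 km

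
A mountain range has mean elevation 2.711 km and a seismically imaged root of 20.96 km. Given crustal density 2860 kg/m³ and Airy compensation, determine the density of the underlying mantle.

Airy balance: ρ_c h = (ρ_m − ρ_c) r → ρ_m = ρ_c (1 + h/r).
ρ_m = 2860 × (1 + 2.711 km/20.96 km) = 3230 kg/m³.

3230 kg/m³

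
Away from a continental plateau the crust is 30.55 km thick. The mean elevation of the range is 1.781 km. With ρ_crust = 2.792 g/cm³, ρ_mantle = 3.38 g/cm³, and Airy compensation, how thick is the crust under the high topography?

Root depth r = h ρ_c / (ρ_m − ρ_c) = 1.781 km × 2.792 / 0.588 = 8.457 km.
Total thickness = T + h + r = 30.55 km + 1.781 km + 8.457 km = 40.8 km.

40.8 km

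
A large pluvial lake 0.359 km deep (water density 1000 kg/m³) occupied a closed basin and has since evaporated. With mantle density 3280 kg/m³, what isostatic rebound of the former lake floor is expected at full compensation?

u = d ρ_w/ρ_m = 0.359 km × 1000/3280 = 0.109 km.

0.109 km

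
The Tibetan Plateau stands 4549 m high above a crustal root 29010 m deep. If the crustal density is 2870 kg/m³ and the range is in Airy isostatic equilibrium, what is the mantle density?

3320 kg/m³

Airy balance: ρ_c h = (ρ_m − ρ_c) r → ρ_m = ρ_c (1 + h/r).
ρ_m = 2870 × (1 + 4549 m/29010 m) = 3320 kg/m³.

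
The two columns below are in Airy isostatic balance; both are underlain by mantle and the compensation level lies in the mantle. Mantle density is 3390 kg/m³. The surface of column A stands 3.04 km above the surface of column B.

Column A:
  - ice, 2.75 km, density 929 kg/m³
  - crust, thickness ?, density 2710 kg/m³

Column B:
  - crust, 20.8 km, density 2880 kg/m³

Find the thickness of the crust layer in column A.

20.8 km

Take the compensation level at the base of the deeper column (depth z_c below the surface of column A) and equate Σ ρ_i t_i down to z_c; mantle fills any gap and the z_c terms cancel.
Column A: 2.75×929 + x×2710 + (z_c − 2.75 − x)×3390
Column B: 3.04×0 + 20.8×2880 + (z_c − 3.04 − 20.8)×3390
The z_c×3390 term appears on both sides and cancels. Collect the known terms of each column as K = Σ(ρt)_known − 3390 × (depth of known layers): K_A = 2554.75 − 3390×2.75 = −6767.75; K_B = 59904 − 3390×(3.04 + 20.8) = −20913.6.
Balance: K_A − x×(3390 − 2710) = K_B, so x = (K_A − K_B)/(3390 − 2710) = 14145.9/680 = 20.8 km.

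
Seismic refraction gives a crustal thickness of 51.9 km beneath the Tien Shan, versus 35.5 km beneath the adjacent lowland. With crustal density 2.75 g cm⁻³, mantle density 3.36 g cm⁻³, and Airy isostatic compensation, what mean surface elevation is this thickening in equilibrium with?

2.98 km

Excess crust Δ = 51.9 km − 35.5 km = 16.4 km, split between elevation h and root r with h + r = Δ.
Airy balance ρ_c h = (ρ_m − ρ_c) r gives r = h ρ_c/(ρ_m − ρ_c), so h (1 + ρ_c/(ρ_m − ρ_c)) = Δ, i.e. h = Δ (ρ_m − ρ_c)/ρ_m.
h = 16.4 km × 0.61/3.36 = 2.98 km.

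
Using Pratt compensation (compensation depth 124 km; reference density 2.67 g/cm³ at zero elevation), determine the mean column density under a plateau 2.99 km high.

Pratt balance: ρ_ref D = ρ (D + h).
ρ = ρ_ref D/(D + h) = 2.67 × 124 km/(124 km + 2.99 km) = 2.61 g/cm³.

2.61 g/cm³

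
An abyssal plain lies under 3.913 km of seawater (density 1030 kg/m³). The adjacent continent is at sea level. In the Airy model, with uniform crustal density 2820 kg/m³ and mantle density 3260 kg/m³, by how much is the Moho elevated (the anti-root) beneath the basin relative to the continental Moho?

Balancing pressure at the compensation depth: replacing crust with seawater at the top is compensated by replacing crust with mantle at the base: d (ρ_c − ρ_w) = a (ρ_m − ρ_c).
a = d (ρ_c − ρ_w)/(ρ_m − ρ_c) = 3.913 km × 1790/440 = 15.9 km.

15.9 km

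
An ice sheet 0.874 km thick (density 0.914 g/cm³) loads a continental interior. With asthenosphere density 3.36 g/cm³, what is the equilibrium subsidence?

0.238 km

Equating mass per unit area of the two columns: the ice load ρ_ice t is balanced by mantle displaced below, ρ_m s.
s = t ρ_ice / ρ_m = 0.874 km × 0.914/3.36 = 0.238 km.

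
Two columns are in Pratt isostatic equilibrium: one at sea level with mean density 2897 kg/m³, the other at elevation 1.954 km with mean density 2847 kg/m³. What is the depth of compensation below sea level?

111 km

ρ_ref D = ρ (D + h) → D (ρ_ref − ρ) = ρ h.
D = ρ h/(ρ_ref − ρ) = 2847 × 1.954 km/(2897 − 2847) = 111 km.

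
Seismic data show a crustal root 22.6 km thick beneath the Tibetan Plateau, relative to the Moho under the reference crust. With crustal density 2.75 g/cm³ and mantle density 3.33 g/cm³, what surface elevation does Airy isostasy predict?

4.77 km

Equating mass per unit area of the two columns: ρ_c h = (ρ_m − ρ_c) r.
h = r (ρ_m − ρ_c) / ρ_c = 22.6 km × (3.33 − 2.75) / 2.75 = 4.77 km.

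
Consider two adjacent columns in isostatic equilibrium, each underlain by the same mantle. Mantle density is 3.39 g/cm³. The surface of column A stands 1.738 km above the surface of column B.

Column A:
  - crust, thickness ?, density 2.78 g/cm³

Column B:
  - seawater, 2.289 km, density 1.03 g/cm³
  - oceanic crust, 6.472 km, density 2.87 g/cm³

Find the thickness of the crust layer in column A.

24 km

Take the compensation level at the base of the deeper column (depth z_c below the surface of column A) and equate Σ ρ_i t_i down to z_c; mantle fills any gap and the z_c terms cancel.
Column A: x×2.78 + (z_c − 0 − x)×3.39
Column B: 1.738×0 + 2.289×1.03 + 6.472×2.87 + (z_c − 1.738 − 8.761)×3.39
The z_c×3.39 term appears on both sides and cancels. Collect the known terms of each column as K = Σ(ρt)_known − 3.39 × (depth of known layers): K_A = 0 − 3.39×0 = 0; K_B = 20.93231 − 3.39×(1.738 + 8.761) = −14.6593.
Balance: K_A − x×(3.39 − 2.78) = K_B, so x = (K_A − K_B)/(3.39 − 2.78) = 14.6593/0.61 = 24 km.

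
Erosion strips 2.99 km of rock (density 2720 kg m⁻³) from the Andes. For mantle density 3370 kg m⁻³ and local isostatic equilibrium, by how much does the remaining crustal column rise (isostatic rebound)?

2.41 km

Unloading: uplift u = e ρ_c/ρ_m = 2.99 km × 2720/3370 = 2.41 km.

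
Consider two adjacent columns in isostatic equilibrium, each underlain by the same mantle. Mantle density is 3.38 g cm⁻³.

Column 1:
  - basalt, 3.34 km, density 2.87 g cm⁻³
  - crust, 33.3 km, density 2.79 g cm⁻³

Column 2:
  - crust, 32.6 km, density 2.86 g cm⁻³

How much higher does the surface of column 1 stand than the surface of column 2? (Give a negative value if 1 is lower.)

1.3 km

For any compensation level in the mantle, the mantle terms cancel and isostasy reduces to e = (Σt_1 − Σt_2) − (Σ(ρt)_1 − Σ(ρt)_2) / ρ_m.
Σt_1 = 36.64 km; Σt_2 = 32.6 km; Σ(ρt)_1 = 102.4928; Σ(ρt)_2 = 93.236 (in km·g cm⁻³).
e = (36.64 − 32.6) − (102.4928 − 93.236) / 3.38 = 1.3 km.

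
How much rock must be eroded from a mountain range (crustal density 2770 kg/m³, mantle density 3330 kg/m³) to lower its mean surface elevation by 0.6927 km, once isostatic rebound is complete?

Net drop Δ = e − u = e − e ρ_c/ρ_m = e (ρ_m − ρ_c)/ρ_m.
e = Δ ρ_m/(ρ_m − ρ_c) = 0.6927 km × 3330/560 = 4.12 km.

4.12 km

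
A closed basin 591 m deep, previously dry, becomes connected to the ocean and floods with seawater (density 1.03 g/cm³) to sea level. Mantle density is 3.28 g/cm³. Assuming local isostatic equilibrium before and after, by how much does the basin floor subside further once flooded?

After flooding the water column is d + s deep. Its weight must equal the weight of mantle displaced by the extra subsidence s: (d + s) ρ_w = s ρ_m.
s = d ρ_w / (ρ_m − ρ_w) = 591 m × 1.03/(3.28 − 1.03) = 271 m.

271 m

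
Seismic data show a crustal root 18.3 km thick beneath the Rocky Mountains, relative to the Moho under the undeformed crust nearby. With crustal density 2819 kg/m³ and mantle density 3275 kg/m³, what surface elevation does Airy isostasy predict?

2.96 km

In Airy isostatic equilibrium: ρ_c h = (ρ_m − ρ_c) r.
h = r (ρ_m − ρ_c) / ρ_c = 18.3 km × (3275 − 2819) / 2819 = 2.96 km.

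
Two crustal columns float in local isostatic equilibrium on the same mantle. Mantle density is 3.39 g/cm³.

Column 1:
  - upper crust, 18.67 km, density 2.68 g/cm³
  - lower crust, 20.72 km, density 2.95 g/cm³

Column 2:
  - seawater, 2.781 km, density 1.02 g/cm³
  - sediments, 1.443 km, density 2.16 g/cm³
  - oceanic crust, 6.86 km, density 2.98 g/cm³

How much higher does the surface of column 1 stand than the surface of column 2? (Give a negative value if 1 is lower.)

3.3 km

For any compensation level in the mantle, the mantle terms cancel and isostasy reduces to e = (Σt_1 − Σt_2) − (Σ(ρt)_1 − Σ(ρt)_2) / ρ_m.
Σt_1 = 39.39 km; Σt_2 = 11.084 km; Σ(ρt)_1 = 111.1596; Σ(ρt)_2 = 26.3963 (in km·g/cm³).
e = (39.39 − 11.084) − (111.1596 − 26.3963) / 3.39 = 3.3 km.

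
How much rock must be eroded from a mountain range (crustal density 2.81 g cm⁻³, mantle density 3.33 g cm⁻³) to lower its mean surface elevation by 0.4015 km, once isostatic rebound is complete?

2.57 km

Net drop Δ = e − u = e − e ρ_c/ρ_m = e (ρ_m − ρ_c)/ρ_m.
e = Δ ρ_m/(ρ_m − ρ_c) = 0.4015 km × 3.33/0.52 = 2.57 km.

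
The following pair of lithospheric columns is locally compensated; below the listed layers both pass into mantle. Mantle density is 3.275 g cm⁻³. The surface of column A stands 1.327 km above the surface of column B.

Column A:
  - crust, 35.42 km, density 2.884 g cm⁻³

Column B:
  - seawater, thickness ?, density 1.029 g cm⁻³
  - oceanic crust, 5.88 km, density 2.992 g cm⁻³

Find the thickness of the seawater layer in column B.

3.49 km

Take the compensation level at the base of the deeper column (depth z_c below the surface of column A) and equate Σ ρ_i t_i down to z_c; mantle fills any gap and the z_c terms cancel.
Column A: 35.42×2.884 + (z_c − 35.42)×3.275
Column B: 1.327×0 + x×1.029 + 5.88×2.992 + (z_c − 1.327 − 5.88 − x)×3.275
The z_c×3.275 term appears on both sides and cancels. Collect the known terms of each column as K = Σ(ρt)_known − 3.275 × (depth of known layers): K_A = 102.15128 − 3.275×35.42 = −13.84922; K_B = 17.59296 − 3.275×(1.327 + 5.88) = −6.009965.
Balance: K_A = K_B − x×(3.275 − 1.029), so x = (K_B − K_A)/(3.275 − 1.029) = 7.83925/2.246 = 3.49 km.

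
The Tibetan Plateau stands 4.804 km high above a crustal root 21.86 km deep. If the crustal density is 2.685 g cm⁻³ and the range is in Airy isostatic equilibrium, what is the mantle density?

Airy balance: ρ_c h = (ρ_m − ρ_c) r → ρ_m = ρ_c (1 + h/r).
ρ_m = 2.685 × (1 + 4.804 km/21.86 km) = 3.28 g cm⁻³.

3.28 g cm⁻³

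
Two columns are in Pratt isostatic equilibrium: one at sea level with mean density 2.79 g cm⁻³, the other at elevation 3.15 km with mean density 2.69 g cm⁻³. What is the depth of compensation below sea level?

84.7 km

ρ_ref D = ρ (D + h) → D (ρ_ref − ρ) = ρ h.
D = ρ h/(ρ_ref − ρ) = 2.69 × 3.15 km/(2.79 − 2.69) = 84.7 km.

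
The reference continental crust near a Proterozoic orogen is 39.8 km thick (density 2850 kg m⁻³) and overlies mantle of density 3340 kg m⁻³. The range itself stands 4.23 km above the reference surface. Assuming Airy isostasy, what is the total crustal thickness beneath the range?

68.6 km

Root depth r = h ρ_c / (ρ_m − ρ_c) = 4.23 km × 2850 / 490 = 24.6 km.
Total thickness = T + h + r = 39.8 km + 4.23 km + 24.6 km = 68.6 km.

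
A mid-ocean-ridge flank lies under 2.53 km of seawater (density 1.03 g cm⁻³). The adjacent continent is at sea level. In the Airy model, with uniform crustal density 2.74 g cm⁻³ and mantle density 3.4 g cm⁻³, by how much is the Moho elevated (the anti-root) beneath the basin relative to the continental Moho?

6.55 km

By Archimedes' principle applied to the lithosphere: replacing crust with seawater at the top is compensated by replacing crust with mantle at the base: d (ρ_c − ρ_w) = a (ρ_m − ρ_c).
a = d (ρ_c − ρ_w)/(ρ_m − ρ_c) = 2.53 km × 1.71/0.66 = 6.55 km.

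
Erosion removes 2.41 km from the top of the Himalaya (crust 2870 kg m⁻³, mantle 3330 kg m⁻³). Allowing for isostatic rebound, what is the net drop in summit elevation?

Rebound u = e ρ_c/ρ_m = 2.41 km × 2870/3330 = 2.077 km.
Net surface drop = e − u = 2.41 km − 2.077 km = e (ρ_m − ρ_c)/ρ_m = 0.333 km.

0.333 km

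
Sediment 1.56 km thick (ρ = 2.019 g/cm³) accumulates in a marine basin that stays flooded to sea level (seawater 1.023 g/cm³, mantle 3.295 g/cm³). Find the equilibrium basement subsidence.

Submarine loading: the sediment displaces seawater, and the subsidence is in turn flooded, so s (ρ_m − ρ_w) = t (ρ_sed − ρ_w).
s = 1.56 km × (2.019 − 1.023) / (3.295 − 1.023) = 0.684 km.

0.684 km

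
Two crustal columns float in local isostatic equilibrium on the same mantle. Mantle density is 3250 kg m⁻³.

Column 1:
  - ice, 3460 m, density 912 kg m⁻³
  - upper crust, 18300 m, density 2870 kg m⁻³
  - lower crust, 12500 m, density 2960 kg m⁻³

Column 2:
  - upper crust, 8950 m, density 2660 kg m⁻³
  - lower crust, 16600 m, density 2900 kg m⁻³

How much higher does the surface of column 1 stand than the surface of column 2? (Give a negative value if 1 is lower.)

For any compensation level in the mantle, the mantle terms cancel and isostasy reduces to e = (Σt_1 − Σt_2) − (Σ(ρt)_1 − Σ(ρt)_2) / ρ_m.
Σt_1 = 34260 m; Σt_2 = 25550 m; Σ(ρt)_1 = 92676520; Σ(ρt)_2 = 71947000 (in m·kg m⁻³).
e = (34260 − 25550) − (92676520 − 71947000) / 3250 = 2330 m.

2330 m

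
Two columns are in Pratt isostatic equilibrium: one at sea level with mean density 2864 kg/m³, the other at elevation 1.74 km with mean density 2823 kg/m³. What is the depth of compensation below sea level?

120 km

ρ_ref D = ρ (D + h) → D (ρ_ref − ρ) = ρ h.
D = ρ h/(ρ_ref − ρ) = 2823 × 1.74 km/(2864 − 2823) = 120 km.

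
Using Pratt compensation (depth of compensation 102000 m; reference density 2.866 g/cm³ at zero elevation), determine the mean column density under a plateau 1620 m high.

2.82 g/cm³

Pratt balance: ρ_ref D = ρ (D + h).
ρ = ρ_ref D/(D + h) = 2.866 × 102000 m/(102000 m + 1620 m) = 2.82 g/cm³.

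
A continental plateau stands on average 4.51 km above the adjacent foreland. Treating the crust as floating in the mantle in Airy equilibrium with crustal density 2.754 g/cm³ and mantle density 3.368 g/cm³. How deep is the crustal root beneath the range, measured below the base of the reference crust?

In Airy isostatic equilibrium: the weight of the topography is balanced by the buoyancy of the root, ρ_c h = (ρ_m − ρ_c) r.
r = h · ρ_c / (ρ_m − ρ_c) = 4.51 km × 2.754 / (3.368 − 2.754) = 20.2 km.

20.2 km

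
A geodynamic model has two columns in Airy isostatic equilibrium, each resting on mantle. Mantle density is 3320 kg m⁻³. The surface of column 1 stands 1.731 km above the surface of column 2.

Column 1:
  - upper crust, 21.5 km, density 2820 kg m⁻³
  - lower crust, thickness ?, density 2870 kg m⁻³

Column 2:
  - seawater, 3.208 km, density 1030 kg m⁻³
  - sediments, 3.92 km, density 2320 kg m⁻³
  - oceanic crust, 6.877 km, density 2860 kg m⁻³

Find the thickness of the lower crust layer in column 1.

20.9 km

Take the compensation level at the base of the deeper column (depth z_c below the surface of column 1) and equate Σ ρ_i t_i down to z_c; mantle fills any gap and the z_c terms cancel.
Column 1: 21.5×2820 + x×2870 + (z_c − 21.5 − x)×3320
Column 2: 1.731×0 + 3.208×1030 + 3.92×2320 + 6.877×2860 + (z_c − 1.731 − 14.005)×3320
The z_c×3320 term appears on both sides and cancels. Collect the known terms of each column as K = Σ(ρt)_known − 3320 × (depth of known layers): K_1 = 60630 − 3320×21.5 = −10750; K_2 = 32066.86 − 3320×(1.731 + 14.005) = −20176.66.
Balance: K_1 − x×(3320 − 2870) = K_2, so x = (K_1 − K_2)/(3320 − 2870) = 9426.66/450 = 20.9 km.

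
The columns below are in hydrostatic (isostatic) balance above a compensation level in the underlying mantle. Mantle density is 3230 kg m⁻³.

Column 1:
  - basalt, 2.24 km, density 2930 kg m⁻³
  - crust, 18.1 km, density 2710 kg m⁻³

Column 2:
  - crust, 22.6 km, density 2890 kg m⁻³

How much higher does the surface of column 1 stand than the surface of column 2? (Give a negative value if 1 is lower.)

For any compensation level in the mantle, the mantle terms cancel and isostasy reduces to e = (Σt_1 − Σt_2) − (Σ(ρt)_1 − Σ(ρt)_2) / ρ_m.
Σt_1 = 20.34 km; Σt_2 = 22.6 km; Σ(ρt)_1 = 55614.2; Σ(ρt)_2 = 65314 (in km·kg m⁻³).
e = (20.34 − 22.6) − (55614.2 − 65314) / 3230 = 0.743 km.

0.743 km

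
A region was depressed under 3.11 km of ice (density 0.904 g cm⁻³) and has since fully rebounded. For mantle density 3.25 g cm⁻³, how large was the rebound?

Removing the load lets mantle flow back in; uplift u satisfies ρ_ice t = ρ_m u.
u = t ρ_ice/ρ_m = 3.11 km × 0.904/3.25 = 0.865 km.

0.865 km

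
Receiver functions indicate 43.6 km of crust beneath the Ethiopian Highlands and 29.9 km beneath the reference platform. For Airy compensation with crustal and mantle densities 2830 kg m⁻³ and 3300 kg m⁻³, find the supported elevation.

1.95 km

Excess crust Δ = 43.6 km − 29.9 km = 13.7 km, split between elevation h and root r with h + r = Δ.
Airy balance ρ_c h = (ρ_m − ρ_c) r gives r = h ρ_c/(ρ_m − ρ_c), so h (1 + ρ_c/(ρ_m − ρ_c)) = Δ, i.e. h = Δ (ρ_m − ρ_c)/ρ_m.
h = 13.7 km × 470/3300 = 1.95 km.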